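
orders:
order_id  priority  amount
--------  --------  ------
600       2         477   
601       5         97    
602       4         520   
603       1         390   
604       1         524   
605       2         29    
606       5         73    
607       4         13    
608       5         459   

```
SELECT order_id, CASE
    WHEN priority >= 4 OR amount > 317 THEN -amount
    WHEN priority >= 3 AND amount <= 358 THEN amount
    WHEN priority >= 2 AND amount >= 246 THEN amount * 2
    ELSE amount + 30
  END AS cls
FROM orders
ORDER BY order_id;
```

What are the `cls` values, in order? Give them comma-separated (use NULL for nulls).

order_id=600: priority >= 4 OR amount > 317 → -477
order_id=601: priority >= 4 OR amount > 317 → -97
order_id=602: priority >= 4 OR amount > 317 → -520
order_id=603: priority >= 4 OR amount > 317 → -390
order_id=604: priority >= 4 OR amount > 317 → -524
order_id=605: ELSE → 59
order_id=606: priority >= 4 OR amount > 317 → -73
order_id=607: priority >= 4 OR amount > 317 → -13
order_id=608: priority >= 4 OR amount > 317 → -459

-477, -97, -520, -390, -524, 59, -73, -13, -459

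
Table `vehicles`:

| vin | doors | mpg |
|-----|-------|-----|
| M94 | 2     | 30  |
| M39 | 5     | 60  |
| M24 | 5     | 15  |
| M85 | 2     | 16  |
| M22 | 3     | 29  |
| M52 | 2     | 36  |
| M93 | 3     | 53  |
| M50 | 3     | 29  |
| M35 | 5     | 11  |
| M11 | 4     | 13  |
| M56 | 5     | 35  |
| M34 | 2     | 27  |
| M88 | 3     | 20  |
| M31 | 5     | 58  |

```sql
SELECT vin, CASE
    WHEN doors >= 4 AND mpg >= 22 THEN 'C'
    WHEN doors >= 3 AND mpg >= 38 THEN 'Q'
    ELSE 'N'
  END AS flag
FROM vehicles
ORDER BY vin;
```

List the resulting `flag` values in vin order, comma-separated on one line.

N, N, N, C, N, N, C, N, N, C, N, N, Q, N

vin=M11: ELSE → N
vin=M22: ELSE → N
vin=M24: ELSE → N
vin=M31: doors >= 4 AND mpg >= 22 → C
vin=M34: ELSE → N
vin=M35: ELSE → N
vin=M39: doors >= 4 AND mpg >= 22 → C
vin=M50: ELSE → N
vin=M52: ELSE → N
vin=M56: doors >= 4 AND mpg >= 22 → C
vin=M85: ELSE → N
vin=M88: ELSE → N
vin=M93: doors >= 3 AND mpg >= 38 → Q
vin=M94: ELSE → N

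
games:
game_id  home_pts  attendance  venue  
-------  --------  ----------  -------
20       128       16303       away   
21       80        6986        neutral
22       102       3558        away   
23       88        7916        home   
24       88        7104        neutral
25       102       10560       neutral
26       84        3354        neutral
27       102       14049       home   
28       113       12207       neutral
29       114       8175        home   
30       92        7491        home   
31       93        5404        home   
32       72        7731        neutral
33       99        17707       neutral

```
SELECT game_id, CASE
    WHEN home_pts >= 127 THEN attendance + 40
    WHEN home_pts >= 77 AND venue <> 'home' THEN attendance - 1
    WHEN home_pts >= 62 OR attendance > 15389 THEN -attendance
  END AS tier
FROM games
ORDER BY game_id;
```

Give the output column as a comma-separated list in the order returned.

16343, 6985, 3557, -7916, 7103, 10559, 3353, -14049, 12206, -8175, -7491, -5404, -7731, 17706

game_id=20: home_pts >= 127 → 16343
game_id=21: home_pts >= 77 AND venue <> 'home' → 6985
game_id=22: home_pts >= 77 AND venue <> 'home' → 3557
game_id=23: home_pts >= 62 OR attendance > 15389 → -7916
game_id=24: home_pts >= 77 AND venue <> 'home' → 7103
game_id=25: home_pts >= 77 AND venue <> 'home' → 10559
game_id=26: home_pts >= 77 AND venue <> 'home' → 3353
game_id=27: home_pts >= 62 OR attendance > 15389 → -14049
game_id=28: home_pts >= 77 AND venue <> 'home' → 12206
game_id=29: home_pts >= 62 OR attendance > 15389 → -8175
game_id=30: home_pts >= 62 OR attendance > 15389 → -7491
game_id=31: home_pts >= 62 OR attendance > 15389 → -5404
game_id=32: home_pts >= 62 OR attendance > 15389 → -7731
game_id=33: home_pts >= 77 AND venue <> 'home' → 17706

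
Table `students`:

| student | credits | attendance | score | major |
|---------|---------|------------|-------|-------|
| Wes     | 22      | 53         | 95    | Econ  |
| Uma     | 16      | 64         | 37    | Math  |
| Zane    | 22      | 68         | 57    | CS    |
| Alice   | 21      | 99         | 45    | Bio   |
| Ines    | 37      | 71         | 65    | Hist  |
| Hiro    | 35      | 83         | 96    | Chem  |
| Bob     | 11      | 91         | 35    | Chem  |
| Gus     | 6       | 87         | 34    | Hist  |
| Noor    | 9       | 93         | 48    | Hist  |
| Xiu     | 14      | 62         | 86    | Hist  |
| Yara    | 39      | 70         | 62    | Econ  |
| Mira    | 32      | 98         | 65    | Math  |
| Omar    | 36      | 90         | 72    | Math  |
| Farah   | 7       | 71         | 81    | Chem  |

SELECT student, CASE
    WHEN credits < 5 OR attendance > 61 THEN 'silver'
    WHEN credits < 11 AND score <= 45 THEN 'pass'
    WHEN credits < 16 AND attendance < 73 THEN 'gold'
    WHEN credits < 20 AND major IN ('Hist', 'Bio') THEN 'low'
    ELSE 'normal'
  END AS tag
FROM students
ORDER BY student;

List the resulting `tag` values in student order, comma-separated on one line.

student=Alice: credits < 5 OR attendance > 61 → silver
student=Bob: credits < 5 OR attendance > 61 → silver
student=Farah: credits < 5 OR attendance > 61 → silver
student=Gus: credits < 5 OR attendance > 61 → silver
student=Hiro: credits < 5 OR attendance > 61 → silver
student=Ines: credits < 5 OR attendance > 61 → silver
student=Mira: credits < 5 OR attendance > 61 → silver
student=Noor: credits < 5 OR attendance > 61 → silver
student=Omar: credits < 5 OR attendance > 61 → silver
student=Uma: credits < 5 OR attendance > 61 → silver
student=Wes: ELSE → normal
student=Xiu: credits < 5 OR attendance > 61 → silver
student=Yara: credits < 5 OR attendance > 61 → silver
student=Zane: credits < 5 OR attendance > 61 → silver

silver, silver, silver, silver, silver, silver, silver, silver, silver, silver, normal, silver, silver, silver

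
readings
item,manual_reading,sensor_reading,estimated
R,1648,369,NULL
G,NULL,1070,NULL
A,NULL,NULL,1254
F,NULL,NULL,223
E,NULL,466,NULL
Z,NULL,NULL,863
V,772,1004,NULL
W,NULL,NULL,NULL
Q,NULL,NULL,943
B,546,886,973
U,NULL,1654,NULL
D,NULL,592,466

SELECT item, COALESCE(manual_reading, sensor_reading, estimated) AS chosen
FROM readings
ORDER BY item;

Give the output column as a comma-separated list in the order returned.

item=A: manual_reading=NULL, sensor_reading=NULL, estimated=1254 → 1254
item=B: manual_reading=546 → 546
item=D: manual_reading=NULL, sensor_reading=592 → 592
item=E: manual_reading=NULL, sensor_reading=466 → 466
item=F: manual_reading=NULL, sensor_reading=NULL, estimated=223 → 223
item=G: manual_reading=NULL, sensor_reading=1070 → 1070
item=Q: manual_reading=NULL, sensor_reading=NULL, estimated=943 → 943
item=R: manual_reading=1648 → 1648
item=U: manual_reading=NULL, sensor_reading=1654 → 1654
item=V: manual_reading=772 → 772
item=W: manual_reading=NULL, sensor_reading=NULL, estimated=NULL (all NULL) → NULL
item=Z: manual_reading=NULL, sensor_reading=NULL, estimated=863 → 863

1254, 546, 592, 466, 223, 1070, 943, 1648, 1654, 772, NULL, 863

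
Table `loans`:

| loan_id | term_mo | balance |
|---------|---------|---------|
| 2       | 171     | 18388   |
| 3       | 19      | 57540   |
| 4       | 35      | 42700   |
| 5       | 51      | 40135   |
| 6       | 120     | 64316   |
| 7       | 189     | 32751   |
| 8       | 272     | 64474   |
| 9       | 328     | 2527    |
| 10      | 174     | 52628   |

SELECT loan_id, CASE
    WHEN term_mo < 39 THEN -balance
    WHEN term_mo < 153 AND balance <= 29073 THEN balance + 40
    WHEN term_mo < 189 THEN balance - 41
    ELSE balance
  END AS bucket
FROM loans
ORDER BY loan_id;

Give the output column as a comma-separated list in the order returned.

loan_id=2: term_mo < 189 → 18347
loan_id=3: term_mo < 39 → -57540
loan_id=4: term_mo < 39 → -42700
loan_id=5: term_mo < 189 → 40094
loan_id=6: term_mo < 189 → 64275
loan_id=7: ELSE → 32751
loan_id=8: ELSE → 64474
loan_id=9: ELSE → 2527
loan_id=10: term_mo < 189 → 52587

18347, -57540, -42700, 40094, 64275, 32751, 64474, 2527, 52587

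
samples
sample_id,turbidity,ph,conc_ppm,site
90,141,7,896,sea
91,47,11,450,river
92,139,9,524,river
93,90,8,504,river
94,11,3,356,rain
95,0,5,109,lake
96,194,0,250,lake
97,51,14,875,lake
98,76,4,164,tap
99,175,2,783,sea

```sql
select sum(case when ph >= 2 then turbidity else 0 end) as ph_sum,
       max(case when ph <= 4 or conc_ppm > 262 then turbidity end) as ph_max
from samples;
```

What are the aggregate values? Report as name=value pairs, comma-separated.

[ph_sum: ph >= 2]
sample_id=90: ✓ → 141
sample_id=91: ✓ → 47
sample_id=92: ✓ → 139
sample_id=93: ✓ → 90
sample_id=94: ✓ → 11
sample_id=95: ✓ → 0
sample_id=96: ✗
sample_id=97: ✓ → 51
sample_id=98: ✓ → 76
sample_id=99: ✓ → 175
ph_sum = 141 + 47 + 139 + 90 + 11 + 51 + 76 + 175 = 730
—
[ph_max: ph <= 4 or conc_ppm > 262]
sample_id=90: ✓ → 141
sample_id=91: ✓ → 47
sample_id=92: ✓ → 139
sample_id=93: ✓ → 90
sample_id=94: ✓ → 11
sample_id=95: ✗
sample_id=96: ✓ → 194
sample_id=97: ✓ → 51
sample_id=98: ✓ → 76
sample_id=99: ✓ → 175
ph_max = MAX(141, 47, 139, 90, 11, 194, 51, 76, 175) = 194

ph_sum=730, ph_max=194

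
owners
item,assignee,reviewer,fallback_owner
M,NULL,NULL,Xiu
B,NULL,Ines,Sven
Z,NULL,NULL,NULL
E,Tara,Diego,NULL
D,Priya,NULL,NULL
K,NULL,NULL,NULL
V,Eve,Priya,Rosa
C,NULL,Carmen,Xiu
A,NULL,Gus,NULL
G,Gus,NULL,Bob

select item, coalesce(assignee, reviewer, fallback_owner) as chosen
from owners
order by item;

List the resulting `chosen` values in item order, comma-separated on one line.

item=A: assignee=NULL, reviewer=Gus → Gus
item=B: assignee=NULL, reviewer=Ines → Ines
item=C: assignee=NULL, reviewer=Carmen → Carmen
item=D: assignee=Priya → Priya
item=E: assignee=Tara → Tara
item=G: assignee=Gus → Gus
item=K: assignee=NULL, reviewer=NULL, fallback_owner=NULL (all NULL) → NULL
item=M: assignee=NULL, reviewer=NULL, fallback_owner=Xiu → Xiu
item=V: assignee=Eve → Eve
item=Z: assignee=NULL, reviewer=NULL, fallback_owner=NULL (all NULL) → NULL

Gus, Ines, Carmen, Priya, Tara, Gus, NULL, Xiu, Eve, NULL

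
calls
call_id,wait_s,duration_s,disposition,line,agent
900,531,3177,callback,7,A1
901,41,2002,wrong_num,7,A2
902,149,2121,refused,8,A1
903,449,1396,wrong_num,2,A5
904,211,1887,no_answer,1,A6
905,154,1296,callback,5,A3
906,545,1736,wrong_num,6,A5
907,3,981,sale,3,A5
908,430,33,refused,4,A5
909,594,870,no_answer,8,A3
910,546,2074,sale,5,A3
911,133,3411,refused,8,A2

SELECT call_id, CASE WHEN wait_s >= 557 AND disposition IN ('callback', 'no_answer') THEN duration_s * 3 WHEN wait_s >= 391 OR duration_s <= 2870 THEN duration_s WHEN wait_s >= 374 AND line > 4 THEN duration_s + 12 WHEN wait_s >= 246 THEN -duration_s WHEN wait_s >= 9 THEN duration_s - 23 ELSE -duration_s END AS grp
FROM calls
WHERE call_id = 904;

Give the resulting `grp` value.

1887

call_id = 904: wait_s=211, duration_s=1887, disposition=no_answer, line=1, agent=A6.
wait_s >= 557 AND disposition IN ('callback', 'no_answer') → false
wait_s >= 391 OR duration_s <= 2870 → true → 1887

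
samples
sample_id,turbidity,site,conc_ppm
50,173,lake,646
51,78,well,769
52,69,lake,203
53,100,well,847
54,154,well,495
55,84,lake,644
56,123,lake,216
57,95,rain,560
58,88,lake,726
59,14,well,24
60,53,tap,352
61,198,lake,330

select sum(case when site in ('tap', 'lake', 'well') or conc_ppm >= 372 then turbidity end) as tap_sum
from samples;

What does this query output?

1229

sample_id=50: ✓ → 173
sample_id=51: ✓ → 78
sample_id=52: ✓ → 69
sample_id=53: ✓ → 100
sample_id=54: ✓ → 154
sample_id=55: ✓ → 84
sample_id=56: ✓ → 123
sample_id=57: ✓ → 95
sample_id=58: ✓ → 88
sample_id=59: ✓ → 14
sample_id=60: ✓ → 53
sample_id=61: ✓ → 198
tap_sum = 173 + 78 + 69 + 100 + 154 + 84 + 123 + 95 + 88 + 14 + 53 + 198 = 1229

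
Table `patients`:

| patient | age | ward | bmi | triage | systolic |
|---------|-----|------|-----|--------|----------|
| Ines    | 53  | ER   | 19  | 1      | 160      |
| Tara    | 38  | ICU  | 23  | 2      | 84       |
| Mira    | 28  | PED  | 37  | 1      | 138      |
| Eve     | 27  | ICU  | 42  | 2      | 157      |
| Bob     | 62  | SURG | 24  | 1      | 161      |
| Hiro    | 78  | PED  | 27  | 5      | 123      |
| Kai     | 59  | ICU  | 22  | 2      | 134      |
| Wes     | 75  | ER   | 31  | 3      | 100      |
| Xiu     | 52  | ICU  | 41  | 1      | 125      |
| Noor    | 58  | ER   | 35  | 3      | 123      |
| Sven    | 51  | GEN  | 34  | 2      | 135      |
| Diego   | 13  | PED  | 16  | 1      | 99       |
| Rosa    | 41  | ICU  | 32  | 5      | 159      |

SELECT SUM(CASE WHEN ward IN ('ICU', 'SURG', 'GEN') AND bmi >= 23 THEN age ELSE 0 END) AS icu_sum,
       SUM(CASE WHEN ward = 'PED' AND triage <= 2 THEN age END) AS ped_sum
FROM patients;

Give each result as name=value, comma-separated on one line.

icu_sum=271, ped_sum=41

[icu_sum: ward IN ('ICU', 'SURG', 'GEN') AND bmi >= 23]
patient=Ines: ✗
patient=Tara: ✓ → 38
patient=Mira: ✗
patient=Eve: ✓ → 27
patient=Bob: ✓ → 62
patient=Hiro: ✗
patient=Kai: ✗
patient=Wes: ✗
patient=Xiu: ✓ → 52
patient=Noor: ✗
patient=Sven: ✓ → 51
patient=Diego: ✗
patient=Rosa: ✓ → 41
icu_sum = 38 + 27 + 62 + 52 + 51 + 41 = 271
—
[ped_sum: ward = 'PED' AND triage <= 2]
patient=Ines: ✗
patient=Tara: ✗
patient=Mira: ✓ → 28
patient=Eve: ✗
patient=Bob: ✗
patient=Hiro: ✗
patient=Kai: ✗
patient=Wes: ✗
patient=Xiu: ✗
patient=Noor: ✗
patient=Sven: ✗
patient=Diego: ✓ → 13
patient=Rosa: ✗
ped_sum = 28 + 13 = 41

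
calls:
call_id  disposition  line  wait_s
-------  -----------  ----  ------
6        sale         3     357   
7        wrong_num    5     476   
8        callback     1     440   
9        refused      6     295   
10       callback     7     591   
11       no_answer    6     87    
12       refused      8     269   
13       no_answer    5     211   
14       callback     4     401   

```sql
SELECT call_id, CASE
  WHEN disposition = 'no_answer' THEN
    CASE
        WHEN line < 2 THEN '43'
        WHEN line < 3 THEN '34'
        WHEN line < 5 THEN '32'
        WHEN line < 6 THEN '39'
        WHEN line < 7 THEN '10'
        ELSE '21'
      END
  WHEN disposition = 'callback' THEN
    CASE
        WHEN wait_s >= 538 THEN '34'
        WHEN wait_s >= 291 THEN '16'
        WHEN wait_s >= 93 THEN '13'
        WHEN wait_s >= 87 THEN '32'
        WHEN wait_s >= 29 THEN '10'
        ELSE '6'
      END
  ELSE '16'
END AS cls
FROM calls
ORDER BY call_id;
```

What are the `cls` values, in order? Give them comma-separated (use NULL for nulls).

call_id=6: disposition='sale' → outer ELSE → 16
call_id=7: disposition='wrong_num' → outer ELSE → 16
call_id=8: disposition='callback' → inner[wait_s >= 291] → 16
call_id=9: disposition='refused' → outer ELSE → 16
call_id=10: disposition='callback' → inner[wait_s >= 538] → 34
call_id=11: disposition='no_answer' → inner[line < 7] → 10
call_id=12: disposition='refused' → outer ELSE → 16
call_id=13: disposition='no_answer' → inner[line < 6] → 39
call_id=14: disposition='callback' → inner[wait_s >= 291] → 16

16, 16, 16, 16, 34, 10, 16, 39, 16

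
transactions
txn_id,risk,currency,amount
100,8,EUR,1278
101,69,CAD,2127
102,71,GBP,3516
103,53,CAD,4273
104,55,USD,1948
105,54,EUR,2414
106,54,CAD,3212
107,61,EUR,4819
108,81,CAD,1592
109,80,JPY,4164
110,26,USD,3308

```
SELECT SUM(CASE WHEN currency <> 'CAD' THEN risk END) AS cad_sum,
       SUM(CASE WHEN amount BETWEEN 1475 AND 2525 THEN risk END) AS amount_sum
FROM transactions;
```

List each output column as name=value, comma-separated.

[cad_sum: currency <> 'CAD']
txn_id=100: ✓ → 8
txn_id=101: ✗
txn_id=102: ✓ → 71
txn_id=103: ✗
txn_id=104: ✓ → 55
txn_id=105: ✓ → 54
txn_id=106: ✗
txn_id=107: ✓ → 61
txn_id=108: ✗
txn_id=109: ✓ → 80
txn_id=110: ✓ → 26
cad_sum = 8 + 71 + 55 + 54 + 61 + 80 + 26 = 355
—
[amount_sum: amount BETWEEN 1475 AND 2525]
txn_id=100: ✗
txn_id=101: ✓ → 69
txn_id=102: ✗
txn_id=103: ✗
txn_id=104: ✓ → 55
txn_id=105: ✓ → 54
txn_id=106: ✗
txn_id=107: ✗
txn_id=108: ✓ → 81
txn_id=109: ✗
txn_id=110: ✗
amount_sum = 69 + 55 + 54 + 81 = 259

cad_sum=355, amount_sum=259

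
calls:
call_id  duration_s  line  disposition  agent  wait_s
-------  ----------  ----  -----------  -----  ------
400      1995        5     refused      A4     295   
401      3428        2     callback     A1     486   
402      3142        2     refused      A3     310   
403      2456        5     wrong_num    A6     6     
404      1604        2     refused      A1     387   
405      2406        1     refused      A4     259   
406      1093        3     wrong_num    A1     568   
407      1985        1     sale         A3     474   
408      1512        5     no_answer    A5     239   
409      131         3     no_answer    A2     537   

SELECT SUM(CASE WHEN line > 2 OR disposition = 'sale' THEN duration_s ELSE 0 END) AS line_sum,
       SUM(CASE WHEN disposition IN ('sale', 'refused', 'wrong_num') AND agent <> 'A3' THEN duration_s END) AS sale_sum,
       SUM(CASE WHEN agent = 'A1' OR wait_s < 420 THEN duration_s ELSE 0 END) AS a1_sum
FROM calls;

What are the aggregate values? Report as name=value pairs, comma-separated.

line_sum=9172, sale_sum=9554, a1_sum=17636

[line_sum: line > 2 OR disposition = 'sale']
call_id=400: ✓ → 1995
call_id=401: ✗
call_id=402: ✗
call_id=403: ✓ → 2456
call_id=404: ✗
call_id=405: ✗
call_id=406: ✓ → 1093
call_id=407: ✓ → 1985
call_id=408: ✓ → 1512
call_id=409: ✓ → 131
line_sum = 1995 + 2456 + 1093 + 1985 + 1512 + 131 = 9172
—
[sale_sum: disposition IN ('sale', 'refused', 'wrong_num') AND agent <> 'A3']
call_id=400: ✓ → 1995
call_id=401: ✗
call_id=402: ✗
call_id=403: ✓ → 2456
call_id=404: ✓ → 1604
call_id=405: ✓ → 2406
call_id=406: ✓ → 1093
call_id=407: ✗
call_id=408: ✗
call_id=409: ✗
sale_sum = 1995 + 2456 + 1604 + 2406 + 1093 = 9554
—
[a1_sum: agent = 'A1' OR wait_s < 420]
call_id=400: ✓ → 1995
call_id=401: ✓ → 3428
call_id=402: ✓ → 3142
call_id=403: ✓ → 2456
call_id=404: ✓ → 1604
call_id=405: ✓ → 2406
call_id=406: ✓ → 1093
call_id=407: ✗
call_id=408: ✓ → 1512
call_id=409: ✗
a1_sum = 1995 + 3428 + 3142 + 2456 + 1604 + 2406 + 1093 + 1512 = 17636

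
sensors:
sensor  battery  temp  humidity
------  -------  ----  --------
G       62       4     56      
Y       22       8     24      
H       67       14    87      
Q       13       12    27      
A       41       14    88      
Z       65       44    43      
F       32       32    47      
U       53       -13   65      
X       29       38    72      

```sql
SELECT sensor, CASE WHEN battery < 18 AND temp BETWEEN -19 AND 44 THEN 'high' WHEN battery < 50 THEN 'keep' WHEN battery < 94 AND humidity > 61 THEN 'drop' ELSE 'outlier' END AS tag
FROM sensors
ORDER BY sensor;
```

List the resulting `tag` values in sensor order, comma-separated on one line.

sensor=A: battery < 50 → keep
sensor=F: battery < 50 → keep
sensor=G: ELSE → outlier
sensor=H: battery < 94 AND humidity > 61 → drop
sensor=Q: battery < 18 AND temp BETWEEN -19 AND 44 → high
sensor=U: battery < 94 AND humidity > 61 → drop
sensor=X: battery < 50 → keep
sensor=Y: battery < 50 → keep
sensor=Z: ELSE → outlier

keep, keep, outlier, drop, high, drop, keep, keep, outlier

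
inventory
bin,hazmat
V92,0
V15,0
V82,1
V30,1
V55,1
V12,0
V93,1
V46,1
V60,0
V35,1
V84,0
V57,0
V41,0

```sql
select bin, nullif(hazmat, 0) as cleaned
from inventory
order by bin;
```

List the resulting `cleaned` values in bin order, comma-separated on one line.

bin=V12: hazmat=0 vs 0: equal → NULL
bin=V15: hazmat=0 vs 0: equal → NULL
bin=V30: hazmat=1 vs 0: differ → 1
bin=V35: hazmat=1 vs 0: differ → 1
bin=V41: hazmat=0 vs 0: equal → NULL
bin=V46: hazmat=1 vs 0: differ → 1
bin=V55: hazmat=1 vs 0: differ → 1
bin=V57: hazmat=0 vs 0: equal → NULL
bin=V60: hazmat=0 vs 0: equal → NULL
bin=V82: hazmat=1 vs 0: differ → 1
bin=V84: hazmat=0 vs 0: equal → NULL
bin=V92: hazmat=0 vs 0: equal → NULL
bin=V93: hazmat=1 vs 0: differ → 1

NULL, NULL, 1, 1, NULL, 1, 1, NULL, NULL, 1, NULL, NULL, 1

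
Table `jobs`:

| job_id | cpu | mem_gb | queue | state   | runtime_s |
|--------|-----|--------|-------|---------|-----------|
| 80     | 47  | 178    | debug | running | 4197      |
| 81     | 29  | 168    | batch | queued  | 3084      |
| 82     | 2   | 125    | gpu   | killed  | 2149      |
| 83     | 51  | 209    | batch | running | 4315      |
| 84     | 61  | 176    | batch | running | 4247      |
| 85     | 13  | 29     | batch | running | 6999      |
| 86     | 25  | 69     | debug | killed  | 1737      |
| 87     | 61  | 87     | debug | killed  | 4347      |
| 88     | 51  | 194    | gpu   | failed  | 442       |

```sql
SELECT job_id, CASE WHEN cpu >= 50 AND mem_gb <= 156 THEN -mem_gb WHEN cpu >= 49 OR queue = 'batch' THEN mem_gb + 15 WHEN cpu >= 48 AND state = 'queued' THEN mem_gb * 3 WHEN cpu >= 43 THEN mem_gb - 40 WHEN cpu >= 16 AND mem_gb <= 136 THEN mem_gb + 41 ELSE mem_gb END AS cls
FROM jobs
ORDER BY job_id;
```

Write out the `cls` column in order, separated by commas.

job_id=80: cpu >= 43 → 138
job_id=81: cpu >= 49 OR queue = 'batch' → 183
job_id=82: ELSE → 125
job_id=83: cpu >= 49 OR queue = 'batch' → 224
job_id=84: cpu >= 49 OR queue = 'batch' → 191
job_id=85: cpu >= 49 OR queue = 'batch' → 44
job_id=86: cpu >= 16 AND mem_gb <= 136 → 110
job_id=87: cpu >= 50 AND mem_gb <= 156 → -87
job_id=88: cpu >= 49 OR queue = 'batch' → 209

138, 183, 125, 224, 191, 44, 110, -87, 209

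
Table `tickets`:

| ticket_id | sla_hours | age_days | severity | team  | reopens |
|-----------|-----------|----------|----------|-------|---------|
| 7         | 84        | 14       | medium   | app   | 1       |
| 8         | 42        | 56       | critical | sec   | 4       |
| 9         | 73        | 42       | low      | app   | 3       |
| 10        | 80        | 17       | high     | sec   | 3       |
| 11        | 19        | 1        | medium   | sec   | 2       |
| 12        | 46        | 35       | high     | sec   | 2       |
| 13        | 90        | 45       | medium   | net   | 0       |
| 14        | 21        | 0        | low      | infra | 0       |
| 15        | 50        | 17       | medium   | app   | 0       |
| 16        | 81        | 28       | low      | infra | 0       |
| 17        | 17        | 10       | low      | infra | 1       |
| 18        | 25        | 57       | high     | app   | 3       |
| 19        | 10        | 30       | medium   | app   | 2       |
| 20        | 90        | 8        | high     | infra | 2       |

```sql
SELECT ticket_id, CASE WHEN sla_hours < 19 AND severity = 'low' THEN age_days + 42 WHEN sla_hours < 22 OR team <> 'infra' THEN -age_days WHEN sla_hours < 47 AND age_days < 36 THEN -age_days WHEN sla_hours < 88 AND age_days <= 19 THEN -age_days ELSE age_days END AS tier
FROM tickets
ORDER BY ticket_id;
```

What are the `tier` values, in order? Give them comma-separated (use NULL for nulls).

-14, -56, -42, -17, -1, -35, -45, 0, -17, 28, 52, -57, -30, 8

ticket_id=7: sla_hours < 22 OR team <> 'infra' → -14
ticket_id=8: sla_hours < 22 OR team <> 'infra' → -56
ticket_id=9: sla_hours < 22 OR team <> 'infra' → -42
ticket_id=10: sla_hours < 22 OR team <> 'infra' → -17
ticket_id=11: sla_hours < 22 OR team <> 'infra' → -1
ticket_id=12: sla_hours < 22 OR team <> 'infra' → -35
ticket_id=13: sla_hours < 22 OR team <> 'infra' → -45
ticket_id=14: sla_hours < 22 OR team <> 'infra' → 0
ticket_id=15: sla_hours < 22 OR team <> 'infra' → -17
ticket_id=16: ELSE → 28
ticket_id=17: sla_hours < 19 AND severity = 'low' → 52
ticket_id=18: sla_hours < 22 OR team <> 'infra' → -57
ticket_id=19: sla_hours < 22 OR team <> 'infra' → -30
ticket_id=20: ELSE → 8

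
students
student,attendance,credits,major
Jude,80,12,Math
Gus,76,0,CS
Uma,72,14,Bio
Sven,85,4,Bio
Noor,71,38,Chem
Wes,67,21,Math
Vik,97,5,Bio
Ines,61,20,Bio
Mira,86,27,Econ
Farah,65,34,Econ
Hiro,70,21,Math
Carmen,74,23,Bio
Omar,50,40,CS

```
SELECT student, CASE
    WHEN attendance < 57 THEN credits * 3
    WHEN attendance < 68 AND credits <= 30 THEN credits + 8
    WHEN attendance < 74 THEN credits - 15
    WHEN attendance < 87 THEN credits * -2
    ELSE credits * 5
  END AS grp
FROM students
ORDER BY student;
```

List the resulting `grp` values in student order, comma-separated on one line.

student=Carmen: attendance < 87 → -46
student=Farah: attendance < 74 → 19
student=Gus: attendance < 87 → 0
student=Hiro: attendance < 74 → 6
student=Ines: attendance < 68 AND credits <= 30 → 28
student=Jude: attendance < 87 → -24
student=Mira: attendance < 87 → -54
student=Noor: attendance < 74 → 23
student=Omar: attendance < 57 → 120
student=Sven: attendance < 87 → -8
student=Uma: attendance < 74 → -1
student=Vik: ELSE → 25
student=Wes: attendance < 68 AND credits <= 30 → 29

-46, 19, 0, 6, 28, -24, -54, 23, 120, -8, -1, 25, 29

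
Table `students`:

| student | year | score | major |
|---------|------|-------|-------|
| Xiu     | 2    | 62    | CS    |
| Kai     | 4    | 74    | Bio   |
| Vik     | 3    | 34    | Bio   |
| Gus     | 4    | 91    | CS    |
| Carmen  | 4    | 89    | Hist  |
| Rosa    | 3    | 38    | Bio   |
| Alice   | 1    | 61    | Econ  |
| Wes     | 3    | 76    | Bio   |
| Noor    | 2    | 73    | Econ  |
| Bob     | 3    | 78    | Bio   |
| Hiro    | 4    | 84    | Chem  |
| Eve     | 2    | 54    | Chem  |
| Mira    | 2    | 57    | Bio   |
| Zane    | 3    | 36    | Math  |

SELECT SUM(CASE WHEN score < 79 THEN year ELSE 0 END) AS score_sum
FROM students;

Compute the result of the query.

student=Xiu: ✓ → 2
student=Kai: ✓ → 4
student=Vik: ✓ → 3
student=Gus: ✗
student=Carmen: ✗
student=Rosa: ✓ → 3
student=Alice: ✓ → 1
student=Wes: ✓ → 3
student=Noor: ✓ → 2
student=Bob: ✓ → 3
student=Hiro: ✗
student=Eve: ✓ → 2
student=Mira: ✓ → 2
student=Zane: ✓ → 3
score_sum = 2 + 4 + 3 + 3 + 1 + 3 + 2 + 3 + 2 + 2 + 3 = 28

28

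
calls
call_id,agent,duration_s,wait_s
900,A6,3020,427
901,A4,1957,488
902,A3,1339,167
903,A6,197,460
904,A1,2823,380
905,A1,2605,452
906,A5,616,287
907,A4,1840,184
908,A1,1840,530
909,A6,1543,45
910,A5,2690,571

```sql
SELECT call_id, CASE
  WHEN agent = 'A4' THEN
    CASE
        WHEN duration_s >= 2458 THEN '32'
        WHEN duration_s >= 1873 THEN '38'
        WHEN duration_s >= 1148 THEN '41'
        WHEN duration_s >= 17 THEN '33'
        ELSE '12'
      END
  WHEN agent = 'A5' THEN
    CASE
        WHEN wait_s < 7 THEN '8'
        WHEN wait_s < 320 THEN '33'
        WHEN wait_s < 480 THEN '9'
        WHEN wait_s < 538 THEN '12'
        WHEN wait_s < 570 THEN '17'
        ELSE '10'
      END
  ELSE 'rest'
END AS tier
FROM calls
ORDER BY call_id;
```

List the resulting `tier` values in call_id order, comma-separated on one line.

rest, 38, rest, rest, rest, rest, 33, 41, rest, rest, 10

call_id=900: agent='A6' → outer ELSE → rest
call_id=901: agent='A4' → inner[duration_s >= 1873] → 38
call_id=902: agent='A3' → outer ELSE → rest
call_id=903: agent='A6' → outer ELSE → rest
call_id=904: agent='A1' → outer ELSE → rest
call_id=905: agent='A1' → outer ELSE → rest
call_id=906: agent='A5' → inner[wait_s < 320] → 33
call_id=907: agent='A4' → inner[duration_s >= 1148] → 41
call_id=908: agent='A1' → outer ELSE → rest
call_id=909: agent='A6' → outer ELSE → rest
call_id=910: agent='A5' → inner[ELSE] → 10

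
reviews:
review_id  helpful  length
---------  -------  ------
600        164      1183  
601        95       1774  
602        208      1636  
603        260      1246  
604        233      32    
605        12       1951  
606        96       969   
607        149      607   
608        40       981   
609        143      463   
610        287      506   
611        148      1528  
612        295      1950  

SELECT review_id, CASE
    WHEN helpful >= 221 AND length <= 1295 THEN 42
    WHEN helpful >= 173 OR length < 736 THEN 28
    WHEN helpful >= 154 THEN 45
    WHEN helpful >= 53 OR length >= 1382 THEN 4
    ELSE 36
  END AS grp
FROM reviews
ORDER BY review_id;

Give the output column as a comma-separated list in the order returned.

45, 4, 28, 42, 42, 4, 4, 28, 36, 28, 42, 4, 28

review_id=600: helpful >= 154 → 45
review_id=601: helpful >= 53 OR length >= 1382 → 4
review_id=602: helpful >= 173 OR length < 736 → 28
review_id=603: helpful >= 221 AND length <= 1295 → 42
review_id=604: helpful >= 221 AND length <= 1295 → 42
review_id=605: helpful >= 53 OR length >= 1382 → 4
review_id=606: helpful >= 53 OR length >= 1382 → 4
review_id=607: helpful >= 173 OR length < 736 → 28
review_id=608: ELSE → 36
review_id=609: helpful >= 173 OR length < 736 → 28
review_id=610: helpful >= 221 AND length <= 1295 → 42
review_id=611: helpful >= 53 OR length >= 1382 → 4
review_id=612: helpful >= 173 OR length < 736 → 28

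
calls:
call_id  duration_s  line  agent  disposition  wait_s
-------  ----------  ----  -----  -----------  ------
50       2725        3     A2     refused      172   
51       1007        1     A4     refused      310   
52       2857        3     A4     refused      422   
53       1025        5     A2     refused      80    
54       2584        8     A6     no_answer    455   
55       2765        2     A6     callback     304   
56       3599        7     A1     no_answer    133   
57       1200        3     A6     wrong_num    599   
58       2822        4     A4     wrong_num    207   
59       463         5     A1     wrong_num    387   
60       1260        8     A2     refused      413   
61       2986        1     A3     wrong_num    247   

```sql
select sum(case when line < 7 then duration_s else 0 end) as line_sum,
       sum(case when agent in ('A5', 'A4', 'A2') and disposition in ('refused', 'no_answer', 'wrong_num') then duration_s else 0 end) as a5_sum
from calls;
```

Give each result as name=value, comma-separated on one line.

line_sum=17850, a5_sum=11696

[line_sum: line < 7]
call_id=50: ✓ → 2725
call_id=51: ✓ → 1007
call_id=52: ✓ → 2857
call_id=53: ✓ → 1025
call_id=54: ✗
call_id=55: ✓ → 2765
call_id=56: ✗
call_id=57: ✓ → 1200
call_id=58: ✓ → 2822
call_id=59: ✓ → 463
call_id=60: ✗
call_id=61: ✓ → 2986
line_sum = 2725 + 1007 + 2857 + 1025 + 2765 + 1200 + 2822 + 463 + 2986 = 17850
—
[a5_sum: agent in ('A5', 'A4', 'A2') and disposition in ('refused', 'no_answer', 'wrong_num')]
call_id=50: ✓ → 2725
call_id=51: ✓ → 1007
call_id=52: ✓ → 2857
call_id=53: ✓ → 1025
call_id=54: ✗
call_id=55: ✗
call_id=56: ✗
call_id=57: ✗
call_id=58: ✓ → 2822
call_id=59: ✗
call_id=60: ✓ → 1260
call_id=61: ✗
a5_sum = 2725 + 1007 + 2857 + 1025 + 2822 + 1260 = 11696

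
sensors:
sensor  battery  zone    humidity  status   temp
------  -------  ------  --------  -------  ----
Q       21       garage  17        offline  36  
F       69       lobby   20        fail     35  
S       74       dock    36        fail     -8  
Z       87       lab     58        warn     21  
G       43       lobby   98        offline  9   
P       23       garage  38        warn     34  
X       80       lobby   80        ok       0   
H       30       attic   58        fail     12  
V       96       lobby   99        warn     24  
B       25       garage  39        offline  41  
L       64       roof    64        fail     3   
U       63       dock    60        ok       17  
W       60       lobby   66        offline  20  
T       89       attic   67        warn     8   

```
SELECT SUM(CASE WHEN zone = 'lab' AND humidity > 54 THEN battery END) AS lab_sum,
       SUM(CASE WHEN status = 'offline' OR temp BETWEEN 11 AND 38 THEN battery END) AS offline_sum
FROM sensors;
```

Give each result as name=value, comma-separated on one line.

lab_sum=87, offline_sum=517

[lab_sum: zone = 'lab' AND humidity > 54]
sensor=Q: ✗
sensor=F: ✗
sensor=S: ✗
sensor=Z: ✓ → 87
sensor=G: ✗
sensor=P: ✗
sensor=X: ✗
sensor=H: ✗
sensor=V: ✗
sensor=B: ✗
sensor=L: ✗
sensor=U: ✗
sensor=W: ✗
sensor=T: ✗
lab_sum = 87
—
[offline_sum: status = 'offline' OR temp BETWEEN 11 AND 38]
sensor=Q: ✓ → 21
sensor=F: ✓ → 69
sensor=S: ✗
sensor=Z: ✓ → 87
sensor=G: ✓ → 43
sensor=P: ✓ → 23
sensor=X: ✗
sensor=H: ✓ → 30
sensor=V: ✓ → 96
sensor=B: ✓ → 25
sensor=L: ✗
sensor=U: ✓ → 63
sensor=W: ✓ → 60
sensor=T: ✗
offline_sum = 21 + 69 + 87 + 43 + 23 + 30 + 96 + 25 + 63 + 60 = 517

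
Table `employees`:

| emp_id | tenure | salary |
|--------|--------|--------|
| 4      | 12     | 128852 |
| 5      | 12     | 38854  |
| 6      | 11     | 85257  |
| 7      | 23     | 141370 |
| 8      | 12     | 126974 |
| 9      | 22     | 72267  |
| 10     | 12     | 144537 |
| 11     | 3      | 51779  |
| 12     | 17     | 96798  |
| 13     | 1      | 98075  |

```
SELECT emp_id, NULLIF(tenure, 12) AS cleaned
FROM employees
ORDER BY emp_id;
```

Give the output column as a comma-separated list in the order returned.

NULL, NULL, 11, 23, NULL, 22, NULL, 3, 17, 1

emp_id=4: tenure=12 vs 12: equal → NULL
emp_id=5: tenure=12 vs 12: equal → NULL
emp_id=6: tenure=11 vs 12: differ → 11
emp_id=7: tenure=23 vs 12: differ → 23
emp_id=8: tenure=12 vs 12: equal → NULL
emp_id=9: tenure=22 vs 12: differ → 22
emp_id=10: tenure=12 vs 12: equal → NULL
emp_id=11: tenure=3 vs 12: differ → 3
emp_id=12: tenure=17 vs 12: differ → 17
emp_id=13: tenure=1 vs 12: differ → 1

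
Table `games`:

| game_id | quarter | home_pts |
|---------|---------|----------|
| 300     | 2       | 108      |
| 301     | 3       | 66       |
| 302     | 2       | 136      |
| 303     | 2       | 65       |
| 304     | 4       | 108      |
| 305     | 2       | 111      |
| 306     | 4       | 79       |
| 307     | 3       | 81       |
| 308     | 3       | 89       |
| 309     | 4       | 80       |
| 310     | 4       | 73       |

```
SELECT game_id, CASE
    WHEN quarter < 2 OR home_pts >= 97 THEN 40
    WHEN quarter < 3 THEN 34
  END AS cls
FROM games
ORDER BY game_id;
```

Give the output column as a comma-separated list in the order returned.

40, NULL, 40, 34, 40, 40, NULL, NULL, NULL, NULL, NULL

game_id=300: quarter < 2 OR home_pts >= 97 → 40
game_id=301: (no match → NULL) → NULL
game_id=302: quarter < 2 OR home_pts >= 97 → 40
game_id=303: quarter < 3 → 34
game_id=304: quarter < 2 OR home_pts >= 97 → 40
game_id=305: quarter < 2 OR home_pts >= 97 → 40
game_id=306: (no match → NULL) → NULL
game_id=307: (no match → NULL) → NULL
game_id=308: (no match → NULL) → NULL
game_id=309: (no match → NULL) → NULL
game_id=310: (no match → NULL) → NULL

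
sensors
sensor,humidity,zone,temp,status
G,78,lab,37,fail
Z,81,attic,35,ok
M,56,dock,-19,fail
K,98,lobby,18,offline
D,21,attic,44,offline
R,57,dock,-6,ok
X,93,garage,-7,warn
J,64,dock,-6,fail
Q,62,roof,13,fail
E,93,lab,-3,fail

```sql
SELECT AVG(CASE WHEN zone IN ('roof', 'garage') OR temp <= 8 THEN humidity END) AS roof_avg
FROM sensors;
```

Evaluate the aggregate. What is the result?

sensor=G: ✗
sensor=Z: ✗
sensor=M: ✓ → 56
sensor=K: ✗
sensor=D: ✗
sensor=R: ✓ → 57
sensor=X: ✓ → 93
sensor=J: ✓ → 64
sensor=Q: ✓ → 62
sensor=E: ✓ → 93
roof_avg = (56 + 57 + 93 + 64 + 62 + 93) / 6 = 70.8333333333

70.8333333333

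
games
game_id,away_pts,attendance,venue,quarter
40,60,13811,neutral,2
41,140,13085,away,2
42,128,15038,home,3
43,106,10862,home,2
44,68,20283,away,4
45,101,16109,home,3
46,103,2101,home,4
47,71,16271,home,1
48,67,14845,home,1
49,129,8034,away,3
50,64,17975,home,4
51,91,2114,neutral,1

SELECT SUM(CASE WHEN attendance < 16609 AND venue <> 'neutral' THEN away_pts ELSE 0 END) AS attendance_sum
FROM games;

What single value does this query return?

845

game_id=40: ✗
game_id=41: ✓ → 140
game_id=42: ✓ → 128
game_id=43: ✓ → 106
game_id=44: ✗
game_id=45: ✓ → 101
game_id=46: ✓ → 103
game_id=47: ✓ → 71
game_id=48: ✓ → 67
game_id=49: ✓ → 129
game_id=50: ✗
game_id=51: ✗
attendance_sum = 140 + 128 + 106 + 101 + 103 + 71 + 67 + 129 = 845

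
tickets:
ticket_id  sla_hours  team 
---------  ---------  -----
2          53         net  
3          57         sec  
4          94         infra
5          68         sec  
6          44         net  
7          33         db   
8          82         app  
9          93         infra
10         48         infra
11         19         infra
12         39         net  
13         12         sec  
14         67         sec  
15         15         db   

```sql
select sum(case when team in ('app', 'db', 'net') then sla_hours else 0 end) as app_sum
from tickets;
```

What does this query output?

266

ticket_id=2: ✓ → 53
ticket_id=3: ✗
ticket_id=4: ✗
ticket_id=5: ✗
ticket_id=6: ✓ → 44
ticket_id=7: ✓ → 33
ticket_id=8: ✓ → 82
ticket_id=9: ✗
ticket_id=10: ✗
ticket_id=11: ✗
ticket_id=12: ✓ → 39
ticket_id=13: ✗
ticket_id=14: ✗
ticket_id=15: ✓ → 15
app_sum = 53 + 44 + 33 + 82 + 39 + 15 = 266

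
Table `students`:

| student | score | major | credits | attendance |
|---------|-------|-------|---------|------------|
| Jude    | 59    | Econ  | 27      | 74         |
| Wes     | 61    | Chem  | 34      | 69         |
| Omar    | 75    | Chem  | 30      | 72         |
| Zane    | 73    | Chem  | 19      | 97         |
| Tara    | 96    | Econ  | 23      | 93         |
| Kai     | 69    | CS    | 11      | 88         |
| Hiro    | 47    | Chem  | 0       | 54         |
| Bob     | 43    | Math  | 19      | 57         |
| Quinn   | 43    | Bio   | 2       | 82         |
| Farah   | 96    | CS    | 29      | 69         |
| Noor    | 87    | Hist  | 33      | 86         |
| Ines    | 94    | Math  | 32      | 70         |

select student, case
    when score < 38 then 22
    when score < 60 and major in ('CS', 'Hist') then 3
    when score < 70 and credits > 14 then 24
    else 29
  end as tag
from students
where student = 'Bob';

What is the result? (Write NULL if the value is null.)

student = Bob: score=43, major=Math, credits=19, attendance=57.
score < 38 → false
score < 60 and major in ('CS', 'Hist') → false
score < 70 and credits > 14 → true → 24

24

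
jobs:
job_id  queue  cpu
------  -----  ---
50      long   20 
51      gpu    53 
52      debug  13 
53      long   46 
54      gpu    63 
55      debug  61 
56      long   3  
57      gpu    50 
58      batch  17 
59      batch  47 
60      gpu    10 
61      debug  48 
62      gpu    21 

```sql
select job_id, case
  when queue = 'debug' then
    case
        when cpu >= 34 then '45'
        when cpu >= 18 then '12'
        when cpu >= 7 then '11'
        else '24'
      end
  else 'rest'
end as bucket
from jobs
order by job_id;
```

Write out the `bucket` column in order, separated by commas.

job_id=50: queue='long' → outer ELSE → rest
job_id=51: queue='gpu' → outer ELSE → rest
job_id=52: queue='debug' → inner[cpu >= 7] → 11
job_id=53: queue='long' → outer ELSE → rest
job_id=54: queue='gpu' → outer ELSE → rest
job_id=55: queue='debug' → inner[cpu >= 34] → 45
job_id=56: queue='long' → outer ELSE → rest
job_id=57: queue='gpu' → outer ELSE → rest
job_id=58: queue='batch' → outer ELSE → rest
job_id=59: queue='batch' → outer ELSE → rest
job_id=60: queue='gpu' → outer ELSE → rest
job_id=61: queue='debug' → inner[cpu >= 34] → 45
job_id=62: queue='gpu' → outer ELSE → rest

rest, rest, 11, rest, rest, 45, rest, rest, rest, rest, rest, 45, rest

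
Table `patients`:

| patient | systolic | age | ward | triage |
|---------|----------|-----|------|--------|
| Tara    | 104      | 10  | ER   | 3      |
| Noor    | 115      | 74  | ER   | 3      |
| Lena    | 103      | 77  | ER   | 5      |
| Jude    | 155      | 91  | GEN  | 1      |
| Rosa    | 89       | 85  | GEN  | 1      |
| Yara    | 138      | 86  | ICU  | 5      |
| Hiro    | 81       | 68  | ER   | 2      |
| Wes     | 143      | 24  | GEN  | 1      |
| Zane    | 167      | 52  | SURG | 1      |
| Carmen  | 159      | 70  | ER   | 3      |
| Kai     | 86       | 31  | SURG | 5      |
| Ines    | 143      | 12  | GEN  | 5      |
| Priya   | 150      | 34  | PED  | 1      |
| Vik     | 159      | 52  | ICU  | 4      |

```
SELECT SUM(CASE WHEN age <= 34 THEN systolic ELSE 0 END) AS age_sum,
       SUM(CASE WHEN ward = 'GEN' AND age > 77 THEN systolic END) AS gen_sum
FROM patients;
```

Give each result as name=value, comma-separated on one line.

age_sum=626, gen_sum=244

[age_sum: age <= 34]
patient=Tara: ✓ → 104
patient=Noor: ✗
patient=Lena: ✗
patient=Jude: ✗
patient=Rosa: ✗
patient=Yara: ✗
patient=Hiro: ✗
patient=Wes: ✓ → 143
patient=Zane: ✗
patient=Carmen: ✗
patient=Kai: ✓ → 86
patient=Ines: ✓ → 143
patient=Priya: ✓ → 150
patient=Vik: ✗
age_sum = 104 + 143 + 86 + 143 + 150 = 626
—
[gen_sum: ward = 'GEN' AND age > 77]
patient=Tara: ✗
patient=Noor: ✗
patient=Lena: ✗
patient=Jude: ✓ → 155
patient=Rosa: ✓ → 89
patient=Yara: ✗
patient=Hiro: ✗
patient=Wes: ✗
patient=Zane: ✗
patient=Carmen: ✗
patient=Kai: ✗
patient=Ines: ✗
patient=Priya: ✗
patient=Vik: ✗
gen_sum = 155 + 89 = 244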